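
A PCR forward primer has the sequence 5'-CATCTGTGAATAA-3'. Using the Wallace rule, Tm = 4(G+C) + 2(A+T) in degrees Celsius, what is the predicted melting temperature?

Scanning the sequence gives A=5, C=2, G=2, T=4.
AT pairs contribute 9, GC pairs contribute 4.
Tm = 4·4 + 2·9 = 16 + 18 = 34°C

34°C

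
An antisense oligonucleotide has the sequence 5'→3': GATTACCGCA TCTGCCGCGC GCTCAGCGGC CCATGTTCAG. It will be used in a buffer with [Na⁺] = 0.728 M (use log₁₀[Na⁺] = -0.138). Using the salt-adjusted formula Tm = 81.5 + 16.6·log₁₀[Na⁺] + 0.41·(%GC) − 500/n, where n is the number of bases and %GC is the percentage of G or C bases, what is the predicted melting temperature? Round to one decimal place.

Length n = 40. Counting bases: G=11, C=15, A=6, T=8
G+C = 26, so %GC = 26/40 × 100 = 65%
Salt term: 16.6 × (-0.138) = -2.291
GC term: 0.41 × 65 = 26.65; length term: −500/40 = −12.5
Tm = 81.5 + (-2.291) + 26.65 − 12.5 = 93.359 → 93.4°C

93.4°C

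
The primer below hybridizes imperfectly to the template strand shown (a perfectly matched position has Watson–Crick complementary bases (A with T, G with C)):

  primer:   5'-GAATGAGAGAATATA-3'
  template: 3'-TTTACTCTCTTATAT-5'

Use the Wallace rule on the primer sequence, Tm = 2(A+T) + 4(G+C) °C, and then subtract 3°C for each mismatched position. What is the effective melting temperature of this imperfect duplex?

Primer base counts: A=8, T=3, G=4, C=0 → A+T=11, G+C=4
Perfect-match Tm = 2(11) + 4(4) = 22 + 16 = 38°C
Mismatches (positions where the bases are not complementary): 1 (at position 1)
Effective Tm = 38 − 1×3 = 38 − 3 = 35°C

35°C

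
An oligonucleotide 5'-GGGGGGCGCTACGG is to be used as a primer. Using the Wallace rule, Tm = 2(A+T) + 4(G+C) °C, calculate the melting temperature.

Scanning the sequence gives C=3, G=9, A=1, T=1.
So N_AT = 2 and N_GC = 12.
Tm = 4·12 + 2·2 = 48 + 4 = 52°C

52°C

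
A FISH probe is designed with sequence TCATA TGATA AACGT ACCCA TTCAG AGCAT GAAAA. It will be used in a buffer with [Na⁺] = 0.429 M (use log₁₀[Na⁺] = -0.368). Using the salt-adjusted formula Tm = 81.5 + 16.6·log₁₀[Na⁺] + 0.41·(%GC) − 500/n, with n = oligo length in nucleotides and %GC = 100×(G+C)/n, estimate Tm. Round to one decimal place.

Length n = 35. Scanning the sequence gives T=8, A=15, G=5, C=7.
G+C = 12, so %GC = 12/35 × 100 = 34.286%
Salt term: 16.6 × (-0.368) = -6.109
GC term: 0.41 × 34.286 = 14.057; length term: −500/35 = −14.286
Tm = 81.5 + (-6.109) + 14.057 − 14.286 = 75.162 → 75.2°C

75.2°C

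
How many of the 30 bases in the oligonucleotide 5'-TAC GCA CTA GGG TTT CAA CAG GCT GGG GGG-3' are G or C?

18

Base counts: G=12, C=6, A=6, T=6
Total G or C: 12 + 6 = 18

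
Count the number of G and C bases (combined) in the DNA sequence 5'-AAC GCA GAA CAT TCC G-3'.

A=6, T=2, C=5, G=3
G+C = 3 + 5 = 8

8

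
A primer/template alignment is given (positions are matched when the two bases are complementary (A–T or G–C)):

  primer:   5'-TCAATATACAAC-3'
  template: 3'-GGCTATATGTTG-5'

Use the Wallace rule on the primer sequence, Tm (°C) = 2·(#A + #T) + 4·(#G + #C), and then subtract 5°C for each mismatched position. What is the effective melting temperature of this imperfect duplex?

20°C

Primer base counts: A=6, T=3, G=0, C=3 → A+T=9, G+C=3
Perfect-match Tm = 2(9) + 4(3) = 18 + 12 = 30°C
Mismatches (positions where the bases are not complementary): 2 (at positions 1, 3)
Effective Tm = 30 − 2×5 = 30 − 10 = 20°C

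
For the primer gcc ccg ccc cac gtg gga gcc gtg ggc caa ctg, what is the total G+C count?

Scanning the sequence gives C=14, T=3, G=12, A=4.
Total G or C: 12 + 14 = 26

26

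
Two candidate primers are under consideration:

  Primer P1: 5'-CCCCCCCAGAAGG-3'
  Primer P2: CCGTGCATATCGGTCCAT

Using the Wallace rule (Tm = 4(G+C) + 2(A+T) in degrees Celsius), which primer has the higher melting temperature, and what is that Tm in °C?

Primer P1: A+T=3, G+C=10 → Tm = 2(3)+4(10) = 46°C
Primer P2: A+T=8, G+C=10 → Tm = 2(8)+4(10) = 56°C
46°C vs 56°C → primer P2 is higher.

Primer P2, 56°C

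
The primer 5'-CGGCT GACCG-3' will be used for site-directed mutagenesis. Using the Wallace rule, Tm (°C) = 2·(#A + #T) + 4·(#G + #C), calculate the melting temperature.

Counting bases: T=1, A=1, C=4, G=4
A+T = 2, G+C = 8
Tm = 2(2) + 4(8) = 4 + 32 = 36°C

36°C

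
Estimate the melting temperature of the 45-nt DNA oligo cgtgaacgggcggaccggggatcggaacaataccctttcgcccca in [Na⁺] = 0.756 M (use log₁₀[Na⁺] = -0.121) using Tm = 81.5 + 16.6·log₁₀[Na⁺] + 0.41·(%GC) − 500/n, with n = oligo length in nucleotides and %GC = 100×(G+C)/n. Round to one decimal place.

Length n = 45. Counting bases: A=10, T=6, C=15, G=14
G+C = 29, so %GC = 29/45 × 100 = 64.444%
Salt term: 16.6 × (-0.121) = -2.009
GC term: 0.41 × 64.444 = 26.422; length term: −500/45 = −11.111
Tm = 81.5 + (-2.009) + 26.422 − 11.111 = 94.802 → 94.8°C

94.8°C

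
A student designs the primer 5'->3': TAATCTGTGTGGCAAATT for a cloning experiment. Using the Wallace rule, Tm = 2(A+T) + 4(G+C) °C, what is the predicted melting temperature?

48°C

Scanning the sequence gives C=2, G=4, A=5, T=7.
A+T = 12, G+C = 6
Tm = 4·6 + 2·12 = 24 + 24 = 48°C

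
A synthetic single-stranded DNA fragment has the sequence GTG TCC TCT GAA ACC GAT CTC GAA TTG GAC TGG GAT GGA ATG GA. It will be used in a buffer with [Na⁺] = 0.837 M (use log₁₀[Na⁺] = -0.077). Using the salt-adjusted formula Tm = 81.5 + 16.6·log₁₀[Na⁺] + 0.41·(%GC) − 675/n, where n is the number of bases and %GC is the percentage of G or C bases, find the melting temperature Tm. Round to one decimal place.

85.4°C

Length n = 44. G=14, T=11, C=8, A=11
G+C = 22, so %GC = 22/44 × 100 = 50%
Salt term: 16.6 × (-0.077) = -1.278
GC term: 0.41 × 50 = 20.5; length term: −675/44 = −15.341
Tm = 81.5 + (-1.278) + 20.5 − 15.341 = 85.381 → 85.4°C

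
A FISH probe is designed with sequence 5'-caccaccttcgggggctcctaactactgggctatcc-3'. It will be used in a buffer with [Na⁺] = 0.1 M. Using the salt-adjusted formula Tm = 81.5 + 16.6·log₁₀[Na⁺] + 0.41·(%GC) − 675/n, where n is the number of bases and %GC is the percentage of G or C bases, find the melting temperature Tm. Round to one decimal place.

Length n = 36. Base counts: G=8, C=14, A=6, T=8
G+C = 22, so %GC = 22/36 × 100 = 61.111%
Salt term: 16.6 × (-1) = -16.6
GC term: 0.41 × 61.111 = 25.056; length term: −675/36 = −18.75
Tm = 81.5 + (-16.6) + 25.056 − 18.75 = 71.206 → 71.2°C

71.2°C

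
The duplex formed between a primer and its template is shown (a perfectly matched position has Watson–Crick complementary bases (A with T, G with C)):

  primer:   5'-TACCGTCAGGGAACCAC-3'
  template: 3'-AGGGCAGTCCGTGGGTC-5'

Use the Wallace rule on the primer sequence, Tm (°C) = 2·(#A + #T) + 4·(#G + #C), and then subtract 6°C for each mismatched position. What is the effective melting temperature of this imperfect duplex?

Primer base counts: A=5, T=2, G=4, C=6 → A+T=7, G+C=10
Perfect-match Tm = 2(7) + 4(10) = 14 + 40 = 54°C
Mismatches (positions where the bases are not complementary): 4 (at positions 2, 11, 13, 17)
Effective Tm = 54 − 4×6 = 54 − 24 = 30°C

30°C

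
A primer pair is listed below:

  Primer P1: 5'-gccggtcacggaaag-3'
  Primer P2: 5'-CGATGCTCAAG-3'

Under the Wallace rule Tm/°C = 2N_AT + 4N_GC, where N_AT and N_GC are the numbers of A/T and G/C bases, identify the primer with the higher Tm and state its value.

Primer P1: A+T=5, G+C=10 → Tm = 2(5)+4(10) = 50°C
Primer P2: A+T=5, G+C=6 → Tm = 2(5)+4(6) = 34°C
50°C vs 34°C → primer P1 is higher.

Primer P1, 50°C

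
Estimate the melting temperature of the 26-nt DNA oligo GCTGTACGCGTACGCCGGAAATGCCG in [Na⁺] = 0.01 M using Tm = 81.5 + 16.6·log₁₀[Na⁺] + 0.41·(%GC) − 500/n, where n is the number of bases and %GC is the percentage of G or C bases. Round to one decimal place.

Length n = 26. Counting bases: T=4, G=9, A=5, C=8
G+C = 17, so %GC = 17/26 × 100 = 65.385%
Salt term: 16.6 × (-2) = -33.2
GC term: 0.41 × 65.385 = 26.808; length term: −500/26 = −19.231
Tm = 81.5 + (-33.2) + 26.808 − 19.231 = 55.877 → 55.9°C

55.9°C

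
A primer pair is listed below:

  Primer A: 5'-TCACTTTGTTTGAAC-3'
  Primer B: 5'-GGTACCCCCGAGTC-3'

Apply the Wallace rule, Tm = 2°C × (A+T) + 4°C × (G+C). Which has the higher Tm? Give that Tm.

Primer B, 48°C

Primer A: A+T=10, G+C=5 → Tm = 2(10)+4(5) = 40°C
Primer B: A+T=4, G+C=10 → Tm = 2(4)+4(10) = 48°C
40°C vs 48°C → primer B is higher.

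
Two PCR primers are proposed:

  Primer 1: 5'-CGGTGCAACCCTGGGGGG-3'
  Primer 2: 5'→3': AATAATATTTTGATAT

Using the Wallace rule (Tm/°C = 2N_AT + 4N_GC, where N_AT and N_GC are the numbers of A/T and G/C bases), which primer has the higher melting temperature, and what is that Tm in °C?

Primer 1, 64°C

Primer 1: A+T=4, G+C=14 → Tm = 2(4)+4(14) = 64°C
Primer 2: A+T=15, G+C=1 → Tm = 2(15)+4(1) = 34°C
64°C vs 34°C → primer 1 is higher.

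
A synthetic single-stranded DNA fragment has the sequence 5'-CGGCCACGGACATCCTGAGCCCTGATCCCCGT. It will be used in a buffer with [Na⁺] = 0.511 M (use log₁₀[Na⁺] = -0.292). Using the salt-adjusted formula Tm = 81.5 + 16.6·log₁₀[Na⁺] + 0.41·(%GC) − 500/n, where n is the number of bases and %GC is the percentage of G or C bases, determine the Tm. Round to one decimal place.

Length n = 32. C=14, T=5, G=8, A=5
G+C = 22, so %GC = 22/32 × 100 = 68.75%
Salt term: 16.6 × (-0.292) = -4.847
GC term: 0.41 × 68.75 = 28.188; length term: −500/32 = −15.625
Tm = 81.5 + (-4.847) + 28.188 − 15.625 = 89.216 → 89.2°C

89.2°C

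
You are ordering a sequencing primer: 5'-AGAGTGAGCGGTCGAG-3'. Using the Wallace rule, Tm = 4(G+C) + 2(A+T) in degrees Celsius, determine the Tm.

C=2, T=2, G=8, A=4
So N_AT = 6 and N_GC = 10.
Tm = 2(6) + 4(10) = 12 + 40 = 52°C

52°C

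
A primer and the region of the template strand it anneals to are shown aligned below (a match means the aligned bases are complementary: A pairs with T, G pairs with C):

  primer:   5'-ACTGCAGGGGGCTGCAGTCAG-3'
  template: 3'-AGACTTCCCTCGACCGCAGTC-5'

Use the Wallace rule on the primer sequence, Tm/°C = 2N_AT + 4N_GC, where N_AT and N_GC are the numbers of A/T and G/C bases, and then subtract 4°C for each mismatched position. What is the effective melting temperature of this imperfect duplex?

Primer base counts: A=4, T=3, G=9, C=5 → A+T=7, G+C=14
Perfect-match Tm = 2(7) + 4(14) = 14 + 56 = 70°C
Mismatches (positions where the bases are not complementary): 5 (at positions 1, 5, 10, 15, 16)
Effective Tm = 70 − 5×4 = 70 − 20 = 50°C

50°C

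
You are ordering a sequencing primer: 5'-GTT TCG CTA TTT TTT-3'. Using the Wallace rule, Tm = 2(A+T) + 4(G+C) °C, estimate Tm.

Scanning the sequence gives C=2, A=1, G=2, T=10.
A+T = 11, G+C = 4
Tm = 2(11) + 4(4) = 22 + 16 = 38°C

38°C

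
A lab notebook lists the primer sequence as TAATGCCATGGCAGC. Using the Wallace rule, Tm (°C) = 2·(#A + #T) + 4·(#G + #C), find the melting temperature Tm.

46°C

Base counts: A=4, T=3, C=4, G=4
AT pairs contribute 7, GC pairs contribute 8.
Tm = 2×7 + 4×8 = 46°C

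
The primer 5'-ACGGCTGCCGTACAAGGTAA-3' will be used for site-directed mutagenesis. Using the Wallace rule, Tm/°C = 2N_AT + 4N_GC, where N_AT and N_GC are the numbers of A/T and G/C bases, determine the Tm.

62°C

Counting bases: C=5, G=6, A=6, T=3
A+T = 9, G+C = 11
Tm = 2×9 + 4×11 = 62°C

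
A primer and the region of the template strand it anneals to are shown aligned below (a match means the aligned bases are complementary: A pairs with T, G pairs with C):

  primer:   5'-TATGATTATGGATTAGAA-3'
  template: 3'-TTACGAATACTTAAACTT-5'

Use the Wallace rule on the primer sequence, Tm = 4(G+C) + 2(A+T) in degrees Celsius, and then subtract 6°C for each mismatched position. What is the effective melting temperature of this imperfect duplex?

Primer base counts: A=7, T=7, G=4, C=0 → A+T=14, G+C=4
Perfect-match Tm = 2(14) + 4(4) = 28 + 16 = 44°C
Mismatches (positions where the bases are not complementary): 4 (at positions 1, 5, 11, 15)
Effective Tm = 44 − 4×6 = 44 − 24 = 20°C

20°C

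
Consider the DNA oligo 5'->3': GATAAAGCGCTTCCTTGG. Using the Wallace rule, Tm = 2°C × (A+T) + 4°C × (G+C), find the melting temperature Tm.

54°C

A=4, T=5, G=5, C=4
A+T = 9, G+C = 9
Tm = 2(9) + 4(9) = 18 + 36 = 54°C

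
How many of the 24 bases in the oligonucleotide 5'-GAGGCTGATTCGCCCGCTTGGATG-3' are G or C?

15

A=3, G=9, T=6, C=6
G+C = 9 + 6 = 15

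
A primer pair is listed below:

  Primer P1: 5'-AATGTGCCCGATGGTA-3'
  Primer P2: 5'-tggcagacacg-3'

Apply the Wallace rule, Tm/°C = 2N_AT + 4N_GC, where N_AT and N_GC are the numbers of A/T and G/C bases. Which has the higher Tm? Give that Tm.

Primer P1: A+T=8, G+C=8 → Tm = 2(8)+4(8) = 48°C
Primer P2: A+T=4, G+C=7 → Tm = 2(4)+4(7) = 36°C
48°C vs 36°C → primer P1 is higher.

Primer P1, 48°C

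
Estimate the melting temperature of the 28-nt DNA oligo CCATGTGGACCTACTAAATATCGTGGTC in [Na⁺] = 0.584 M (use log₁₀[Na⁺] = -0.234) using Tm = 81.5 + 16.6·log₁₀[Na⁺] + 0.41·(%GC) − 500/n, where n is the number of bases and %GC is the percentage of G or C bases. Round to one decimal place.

Length n = 28. Base counts: G=6, C=7, T=8, A=7
G+C = 13, so %GC = 13/28 × 100 = 46.429%
Salt term: 16.6 × (-0.234) = -3.884
GC term: 0.41 × 46.429 = 19.036; length term: −500/28 = −17.857
Tm = 81.5 + (-3.884) + 19.036 − 17.857 = 78.795 → 78.8°C

78.8°C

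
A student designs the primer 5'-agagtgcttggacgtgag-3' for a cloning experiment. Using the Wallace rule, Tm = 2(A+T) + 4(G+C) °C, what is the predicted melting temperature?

56°C

C=2, A=4, T=4, G=8
A+T = 8, G+C = 10
Tm = 2×8 + 4×10 = 56°C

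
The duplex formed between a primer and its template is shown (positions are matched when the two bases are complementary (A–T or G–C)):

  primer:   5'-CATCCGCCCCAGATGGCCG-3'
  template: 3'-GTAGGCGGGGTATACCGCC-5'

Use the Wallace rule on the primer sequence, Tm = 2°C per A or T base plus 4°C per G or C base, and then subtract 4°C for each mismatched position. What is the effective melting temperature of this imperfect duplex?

Primer base counts: A=3, T=2, G=5, C=9 → A+T=5, G+C=14
Perfect-match Tm = 2(5) + 4(14) = 10 + 56 = 66°C
Mismatches (positions where the bases are not complementary): 2 (at positions 12, 18)
Effective Tm = 66 − 2×4 = 66 − 8 = 58°C

58°C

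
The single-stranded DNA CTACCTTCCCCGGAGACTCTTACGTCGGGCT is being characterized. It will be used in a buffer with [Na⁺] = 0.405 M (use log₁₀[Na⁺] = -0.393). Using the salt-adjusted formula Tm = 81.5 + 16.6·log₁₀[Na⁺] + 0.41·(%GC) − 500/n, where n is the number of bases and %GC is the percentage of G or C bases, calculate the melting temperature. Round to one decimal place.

Length n = 31. G=7, T=8, C=12, A=4
G+C = 19, so %GC = 19/31 × 100 = 61.29%
Salt term: 16.6 × (-0.393) = -6.524
GC term: 0.41 × 61.29 = 25.129; length term: −500/31 = −16.129
Tm = 81.5 + (-6.524) + 25.129 − 16.129 = 83.976 → 84.0°C

84.0°C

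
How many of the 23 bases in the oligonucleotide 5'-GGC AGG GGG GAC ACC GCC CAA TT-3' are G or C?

T=2, G=9, A=5, C=7
Total G or C: 9 + 7 = 16

16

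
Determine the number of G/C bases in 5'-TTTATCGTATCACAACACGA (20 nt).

Scanning the sequence gives G=2, A=7, T=6, C=5.
G+C = 2 + 5 = 7

7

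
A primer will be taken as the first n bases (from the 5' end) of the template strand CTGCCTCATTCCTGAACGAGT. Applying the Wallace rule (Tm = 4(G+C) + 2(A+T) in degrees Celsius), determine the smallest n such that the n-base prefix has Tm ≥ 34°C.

First 10 bases: CTGCCTCATT → Tm = 30°C (< 34°C)
First 11 bases: CTGCCTCATTC → Tm = 34°C (≥ 34°C)
Each additional base adds 2°C (A/T) or 4°C (G/C), so Tm is non-decreasing in n; n = 11 is the first length to reach 34°C.

n = 11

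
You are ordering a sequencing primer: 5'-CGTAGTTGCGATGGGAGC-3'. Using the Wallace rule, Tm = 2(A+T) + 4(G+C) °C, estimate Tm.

58°C

Base counts: C=3, A=3, T=4, G=8
AT pairs contribute 7, GC pairs contribute 11.
Tm = 2(7) + 4(11) = 14 + 44 = 58°C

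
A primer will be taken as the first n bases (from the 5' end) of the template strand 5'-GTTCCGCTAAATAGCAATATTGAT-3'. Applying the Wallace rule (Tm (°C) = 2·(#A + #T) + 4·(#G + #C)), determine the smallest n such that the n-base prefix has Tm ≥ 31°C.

First 10 bases: GTTCCGCTAA → Tm = 30°C (< 31°C)
First 11 bases: GTTCCGCTAAA → Tm = 32°C (≥ 31°C)
Since every base adds ≥2°C, Tm only increases with n, so the threshold is first crossed at n = 11.

n = 11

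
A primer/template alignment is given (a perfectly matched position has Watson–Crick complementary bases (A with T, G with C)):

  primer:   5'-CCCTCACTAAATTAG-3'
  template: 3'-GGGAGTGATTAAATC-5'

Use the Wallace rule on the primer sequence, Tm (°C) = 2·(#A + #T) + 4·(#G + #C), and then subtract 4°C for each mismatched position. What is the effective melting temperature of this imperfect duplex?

Primer base counts: A=5, T=4, G=1, C=5 → A+T=9, G+C=6
Perfect-match Tm = 2(9) + 4(6) = 18 + 24 = 42°C
Mismatches (positions where the bases are not complementary): 1 (at position 11)
Effective Tm = 42 − 1×4 = 42 − 4 = 38°C

38°C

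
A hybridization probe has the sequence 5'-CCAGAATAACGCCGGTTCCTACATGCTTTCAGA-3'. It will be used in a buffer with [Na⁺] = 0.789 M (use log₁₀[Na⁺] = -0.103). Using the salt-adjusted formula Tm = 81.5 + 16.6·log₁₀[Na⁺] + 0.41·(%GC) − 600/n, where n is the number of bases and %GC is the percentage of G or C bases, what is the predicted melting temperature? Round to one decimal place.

81.5°C

Length n = 33. Scanning the sequence gives A=9, T=8, G=6, C=10.
G+C = 16, so %GC = 16/33 × 100 = 48.485%
Salt term: 16.6 × (-0.103) = -1.71
GC term: 0.41 × 48.485 = 19.879; length term: −600/33 = −18.182
Tm = 81.5 + (-1.71) + 19.879 − 18.182 = 81.487 → 81.5°C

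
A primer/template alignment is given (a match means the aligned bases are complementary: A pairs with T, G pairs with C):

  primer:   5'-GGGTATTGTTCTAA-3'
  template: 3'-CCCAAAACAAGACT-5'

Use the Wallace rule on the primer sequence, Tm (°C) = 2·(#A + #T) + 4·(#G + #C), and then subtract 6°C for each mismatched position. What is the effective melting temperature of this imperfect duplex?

Primer base counts: A=3, T=6, G=4, C=1 → A+T=9, G+C=5
Perfect-match Tm = 2(9) + 4(5) = 18 + 20 = 38°C
Mismatches (positions where the bases are not complementary): 2 (at positions 5, 13)
Effective Tm = 38 − 2×6 = 38 − 12 = 26°C

26°C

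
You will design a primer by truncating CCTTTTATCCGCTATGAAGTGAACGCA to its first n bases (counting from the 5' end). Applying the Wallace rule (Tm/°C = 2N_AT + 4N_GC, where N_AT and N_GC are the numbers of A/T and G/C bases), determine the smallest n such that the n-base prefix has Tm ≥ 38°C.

First 12 bases: CCTTTTATCCGC → Tm = 36°C (< 38°C)
First 13 bases: CCTTTTATCCGCT → Tm = 38°C (≥ 38°C)
Each additional base adds 2°C (A/T) or 4°C (G/C), so Tm is non-decreasing in n; n = 13 is the first length to reach 38°C.

n = 13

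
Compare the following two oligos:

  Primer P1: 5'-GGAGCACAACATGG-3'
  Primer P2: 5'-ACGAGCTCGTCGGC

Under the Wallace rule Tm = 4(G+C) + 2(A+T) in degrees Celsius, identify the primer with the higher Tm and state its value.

Primer P1: A+T=6, G+C=8 → Tm = 2(6)+4(8) = 44°C
Primer P2: A+T=4, G+C=10 → Tm = 2(4)+4(10) = 48°C
44°C vs 48°C → primer P2 is higher.

Primer P2, 48°C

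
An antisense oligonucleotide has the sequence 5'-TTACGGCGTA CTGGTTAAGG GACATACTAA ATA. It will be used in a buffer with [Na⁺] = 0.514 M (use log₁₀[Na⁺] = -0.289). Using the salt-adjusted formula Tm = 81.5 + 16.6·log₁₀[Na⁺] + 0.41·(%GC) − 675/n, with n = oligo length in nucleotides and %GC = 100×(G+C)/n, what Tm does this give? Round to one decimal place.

72.4°C

Length n = 33. Base counts: A=11, G=8, T=9, C=5
G+C = 13, so %GC = 13/33 × 100 = 39.394%
Salt term: 16.6 × (-0.289) = -4.797
GC term: 0.41 × 39.394 = 16.152; length term: −675/33 = −20.455
Tm = 81.5 + (-4.797) + 16.152 − 20.455 = 72.4 → 72.4°C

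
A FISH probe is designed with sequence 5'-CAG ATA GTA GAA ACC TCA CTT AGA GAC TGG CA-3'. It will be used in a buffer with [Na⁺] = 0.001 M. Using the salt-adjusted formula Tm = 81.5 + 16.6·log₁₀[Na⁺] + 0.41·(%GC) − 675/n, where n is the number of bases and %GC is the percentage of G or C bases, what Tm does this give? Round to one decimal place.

Length n = 32. Scanning the sequence gives T=6, A=12, G=7, C=7.
G+C = 14, so %GC = 14/32 × 100 = 43.75%
Salt term: 16.6 × (-3) = -49.8
GC term: 0.41 × 43.75 = 17.938; length term: −675/32 = −21.094
Tm = 81.5 + (-49.8) + 17.938 − 21.094 = 28.544 → 28.5°C

28.5°C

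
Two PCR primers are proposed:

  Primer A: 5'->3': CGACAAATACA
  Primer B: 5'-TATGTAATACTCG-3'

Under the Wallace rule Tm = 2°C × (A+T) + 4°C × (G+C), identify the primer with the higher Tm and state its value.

Primer B, 34°C

Primer A: A+T=7, G+C=4 → Tm = 2(7)+4(4) = 30°C
Primer B: A+T=9, G+C=4 → Tm = 2(9)+4(4) = 34°C
30°C vs 34°C → primer B is higher.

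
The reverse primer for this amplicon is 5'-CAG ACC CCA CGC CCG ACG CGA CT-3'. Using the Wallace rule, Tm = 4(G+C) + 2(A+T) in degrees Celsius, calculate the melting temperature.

Counting bases: C=12, A=5, G=5, T=1
AT pairs contribute 6, GC pairs contribute 17.
Tm = 2(6) + 4(17) = 12 + 68 = 80°C

80°C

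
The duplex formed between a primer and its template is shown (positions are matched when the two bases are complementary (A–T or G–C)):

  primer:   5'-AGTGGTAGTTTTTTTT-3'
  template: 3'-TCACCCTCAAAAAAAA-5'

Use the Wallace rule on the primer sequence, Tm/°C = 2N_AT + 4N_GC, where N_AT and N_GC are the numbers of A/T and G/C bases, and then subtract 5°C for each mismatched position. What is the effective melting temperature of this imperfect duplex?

Primer base counts: A=2, T=10, G=4, C=0 → A+T=12, G+C=4
Perfect-match Tm = 2(12) + 4(4) = 24 + 16 = 40°C
Mismatches (positions where the bases are not complementary): 1 (at position 6)
Effective Tm = 40 − 1×5 = 40 − 5 = 35°C

35°C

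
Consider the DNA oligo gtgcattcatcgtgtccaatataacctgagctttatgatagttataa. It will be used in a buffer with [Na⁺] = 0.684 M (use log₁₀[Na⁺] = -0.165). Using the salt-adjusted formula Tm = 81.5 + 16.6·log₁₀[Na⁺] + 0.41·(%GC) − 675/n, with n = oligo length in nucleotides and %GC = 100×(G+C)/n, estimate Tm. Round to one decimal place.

78.4°C

Length n = 47. A=14, C=8, T=17, G=8
G+C = 16, so %GC = 16/47 × 100 = 34.043%
Salt term: 16.6 × (-0.165) = -2.739
GC term: 0.41 × 34.043 = 13.958; length term: −675/47 = −14.362
Tm = 81.5 + (-2.739) + 13.958 − 14.362 = 78.357 → 78.4°C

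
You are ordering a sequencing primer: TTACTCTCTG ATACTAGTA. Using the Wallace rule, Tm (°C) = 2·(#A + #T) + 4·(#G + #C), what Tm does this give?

50°C

A=5, C=4, G=2, T=8
AT pairs contribute 13, GC pairs contribute 6.
Tm = 2×13 + 4×6 = 50°C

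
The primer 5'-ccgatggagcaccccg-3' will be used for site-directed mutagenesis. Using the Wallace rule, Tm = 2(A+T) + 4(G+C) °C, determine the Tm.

56°C

Counting bases: G=5, A=3, T=1, C=7
AT pairs contribute 4, GC pairs contribute 12.
Tm = 4·12 + 2·4 = 48 + 8 = 56°C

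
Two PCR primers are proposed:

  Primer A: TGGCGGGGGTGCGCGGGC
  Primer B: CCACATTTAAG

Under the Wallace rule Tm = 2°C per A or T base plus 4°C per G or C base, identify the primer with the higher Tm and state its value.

Primer A, 68°C

Primer A: A+T=2, G+C=16 → Tm = 2(2)+4(16) = 68°C
Primer B: A+T=7, G+C=4 → Tm = 2(7)+4(4) = 30°C
68°C vs 30°C → primer A is higher.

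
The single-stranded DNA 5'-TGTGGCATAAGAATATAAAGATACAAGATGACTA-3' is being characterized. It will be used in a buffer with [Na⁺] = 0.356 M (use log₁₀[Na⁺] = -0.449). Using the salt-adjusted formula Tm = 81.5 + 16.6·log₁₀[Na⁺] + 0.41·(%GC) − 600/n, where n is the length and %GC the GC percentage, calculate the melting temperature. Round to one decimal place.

Length n = 34. T=8, G=7, A=16, C=3
G+C = 10, so %GC = 10/34 × 100 = 29.412%
Salt term: 16.6 × (-0.449) = -7.453
GC term: 0.41 × 29.412 = 12.059; length term: −600/34 = −17.647
Tm = 81.5 + (-7.453) + 12.059 − 17.647 = 68.459 → 68.5°C

68.5°C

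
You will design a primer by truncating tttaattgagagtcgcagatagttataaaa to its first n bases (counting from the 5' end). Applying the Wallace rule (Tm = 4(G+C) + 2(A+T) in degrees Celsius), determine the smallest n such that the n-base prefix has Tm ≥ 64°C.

n = 24

First 23 bases: TTTAATTGAGAGTCGCAGATAGT → Tm = 62°C (< 64°C)
First 24 bases: TTTAATTGAGAGTCGCAGATAGTT → Tm = 64°C (≥ 64°C)
Since every base adds ≥2°C, Tm only increases with n, so the threshold is first crossed at n = 24.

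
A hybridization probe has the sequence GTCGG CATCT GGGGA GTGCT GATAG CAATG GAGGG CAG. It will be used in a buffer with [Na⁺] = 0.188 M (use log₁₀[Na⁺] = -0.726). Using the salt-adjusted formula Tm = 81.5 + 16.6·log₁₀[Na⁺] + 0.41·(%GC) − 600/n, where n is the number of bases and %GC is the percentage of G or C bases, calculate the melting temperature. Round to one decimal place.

Length n = 38. A=8, T=7, C=6, G=17
G+C = 23, so %GC = 23/38 × 100 = 60.526%
Salt term: 16.6 × (-0.726) = -12.052
GC term: 0.41 × 60.526 = 24.816; length term: −600/38 = −15.789
Tm = 81.5 + (-12.052) + 24.816 − 15.789 = 78.475 → 78.5°C

78.5°C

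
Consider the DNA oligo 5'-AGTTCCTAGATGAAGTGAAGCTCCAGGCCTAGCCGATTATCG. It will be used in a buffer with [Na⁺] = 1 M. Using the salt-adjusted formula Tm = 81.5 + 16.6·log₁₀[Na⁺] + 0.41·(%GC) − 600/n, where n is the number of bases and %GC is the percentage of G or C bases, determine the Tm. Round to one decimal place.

87.7°C

Length n = 42. Scanning the sequence gives A=11, T=10, G=11, C=10.
G+C = 21, so %GC = 21/42 × 100 = 50%
Salt term: 16.6 × (0) = 0
GC term: 0.41 × 50 = 20.5; length term: −600/42 = −14.286
Tm = 81.5 + (0) + 20.5 − 14.286 = 87.714 → 87.7°C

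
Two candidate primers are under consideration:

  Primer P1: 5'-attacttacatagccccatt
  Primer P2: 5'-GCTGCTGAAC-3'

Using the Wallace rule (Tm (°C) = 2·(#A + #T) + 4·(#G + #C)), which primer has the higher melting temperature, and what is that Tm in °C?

Primer P1: A+T=13, G+C=7 → Tm = 2(13)+4(7) = 54°C
Primer P2: A+T=4, G+C=6 → Tm = 2(4)+4(6) = 32°C
54°C vs 32°C → primer P1 is higher.

Primer P1, 54°C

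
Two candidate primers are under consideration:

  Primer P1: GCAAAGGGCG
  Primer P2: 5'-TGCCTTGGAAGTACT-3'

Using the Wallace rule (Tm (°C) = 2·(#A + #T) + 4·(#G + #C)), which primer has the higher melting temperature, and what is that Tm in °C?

Primer P2, 44°C

Primer P1: A+T=3, G+C=7 → Tm = 2(3)+4(7) = 34°C
Primer P2: A+T=8, G+C=7 → Tm = 2(8)+4(7) = 44°C
34°C vs 44°C → primer P2 is higher.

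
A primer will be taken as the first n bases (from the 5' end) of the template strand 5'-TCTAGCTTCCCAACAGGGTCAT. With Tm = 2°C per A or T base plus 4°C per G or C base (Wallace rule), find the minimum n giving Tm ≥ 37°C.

n = 13

First 12 bases: TCTAGCTTCCCA → Tm = 36°C (< 37°C)
First 13 bases: TCTAGCTTCCCAA → Tm = 38°C (≥ 37°C)
Each additional base adds 2°C (A/T) or 4°C (G/C), so Tm is non-decreasing in n; n = 13 is the first length to reach 37°C.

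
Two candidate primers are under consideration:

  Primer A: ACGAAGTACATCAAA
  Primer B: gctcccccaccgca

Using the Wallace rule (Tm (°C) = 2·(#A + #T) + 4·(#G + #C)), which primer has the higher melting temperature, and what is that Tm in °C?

Primer A: A+T=10, G+C=5 → Tm = 2(10)+4(5) = 40°C
Primer B: A+T=3, G+C=11 → Tm = 2(3)+4(11) = 50°C
40°C vs 50°C → primer B is higher.

Primer B, 50°C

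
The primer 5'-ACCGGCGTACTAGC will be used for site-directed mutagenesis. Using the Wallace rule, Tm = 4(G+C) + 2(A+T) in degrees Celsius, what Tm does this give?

46°C

G=4, T=2, C=5, A=3
AT pairs contribute 5, GC pairs contribute 9.
Tm = 4·9 + 2·5 = 36 + 10 = 46°C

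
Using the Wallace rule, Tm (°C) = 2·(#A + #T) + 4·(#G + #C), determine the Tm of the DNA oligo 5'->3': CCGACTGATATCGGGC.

52°C

Counting bases: A=3, T=3, C=5, G=5
AT pairs contribute 6, GC pairs contribute 10.
Tm = 4·10 + 2·6 = 40 + 12 = 52°C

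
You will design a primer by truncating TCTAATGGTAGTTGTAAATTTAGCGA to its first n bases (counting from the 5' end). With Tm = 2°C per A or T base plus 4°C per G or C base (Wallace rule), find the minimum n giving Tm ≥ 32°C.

First 11 bases: TCTAATGGTAG → Tm = 30°C (< 32°C)
First 12 bases: TCTAATGGTAGT → Tm = 32°C (≥ 32°C)
Each additional base adds 2°C (A/T) or 4°C (G/C), so Tm is non-decreasing in n; n = 12 is the first length to reach 32°C.

n = 12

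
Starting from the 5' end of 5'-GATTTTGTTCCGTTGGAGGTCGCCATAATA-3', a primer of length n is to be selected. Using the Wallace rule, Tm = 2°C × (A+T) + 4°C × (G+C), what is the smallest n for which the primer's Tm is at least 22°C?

First 8 bases: GATTTTGT → Tm = 20°C (< 22°C)
First 9 bases: GATTTTGTT → Tm = 22°C (≥ 22°C)
Since every base adds ≥2°C, Tm only increases with n, so the threshold is first crossed at n = 9.

n = 9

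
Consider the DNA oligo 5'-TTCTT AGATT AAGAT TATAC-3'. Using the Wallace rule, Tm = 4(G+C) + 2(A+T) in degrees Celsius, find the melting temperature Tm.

48°C

C=2, G=2, A=7, T=9
So N_AT = 16 and N_GC = 4.
Tm = 2(16) + 4(4) = 32 + 16 = 48°C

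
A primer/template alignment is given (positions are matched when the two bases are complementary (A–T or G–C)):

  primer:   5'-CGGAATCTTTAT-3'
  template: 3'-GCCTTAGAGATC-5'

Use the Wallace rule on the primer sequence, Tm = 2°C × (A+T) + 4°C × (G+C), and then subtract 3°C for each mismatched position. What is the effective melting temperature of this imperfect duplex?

Primer base counts: A=3, T=5, G=2, C=2 → A+T=8, G+C=4
Perfect-match Tm = 2(8) + 4(4) = 16 + 16 = 32°C
Mismatches (positions where the bases are not complementary): 2 (at positions 9, 12)
Effective Tm = 32 − 2×3 = 32 − 6 = 26°C

26°C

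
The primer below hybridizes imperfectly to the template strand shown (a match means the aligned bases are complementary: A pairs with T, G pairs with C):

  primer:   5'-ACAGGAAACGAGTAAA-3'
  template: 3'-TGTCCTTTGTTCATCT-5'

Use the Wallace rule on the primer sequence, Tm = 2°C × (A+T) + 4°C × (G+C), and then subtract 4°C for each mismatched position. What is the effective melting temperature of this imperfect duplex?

36°C

Primer base counts: A=9, T=1, G=4, C=2 → A+T=10, G+C=6
Perfect-match Tm = 2(10) + 4(6) = 20 + 24 = 44°C
Mismatches (positions where the bases are not complementary): 2 (at positions 10, 15)
Effective Tm = 44 − 2×4 = 44 − 8 = 36°C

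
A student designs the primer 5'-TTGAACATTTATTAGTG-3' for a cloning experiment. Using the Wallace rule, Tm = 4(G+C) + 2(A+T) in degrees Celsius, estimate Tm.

42°C

Base counts: A=5, T=8, C=1, G=3
AT pairs contribute 13, GC pairs contribute 4.
Tm = 2×13 + 4×4 = 42°C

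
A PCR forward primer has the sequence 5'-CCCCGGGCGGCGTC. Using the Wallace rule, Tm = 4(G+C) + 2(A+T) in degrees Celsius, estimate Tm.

Scanning the sequence gives C=7, A=0, G=6, T=1.
AT pairs contribute 1, GC pairs contribute 13.
Tm = 2×1 + 4×13 = 54°C

54°C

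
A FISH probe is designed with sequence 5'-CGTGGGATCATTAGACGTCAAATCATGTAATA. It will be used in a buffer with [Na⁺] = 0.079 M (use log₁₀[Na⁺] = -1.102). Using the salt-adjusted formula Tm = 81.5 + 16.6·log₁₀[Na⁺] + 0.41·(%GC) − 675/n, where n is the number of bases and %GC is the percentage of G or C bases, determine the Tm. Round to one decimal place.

Length n = 32. Scanning the sequence gives G=7, A=11, C=5, T=9.
G+C = 12, so %GC = 12/32 × 100 = 37.5%
Salt term: 16.6 × (-1.102) = -18.293
GC term: 0.41 × 37.5 = 15.375; length term: −675/32 = −21.094
Tm = 81.5 + (-18.293) + 15.375 − 21.094 = 57.488 → 57.5°C

57.5°C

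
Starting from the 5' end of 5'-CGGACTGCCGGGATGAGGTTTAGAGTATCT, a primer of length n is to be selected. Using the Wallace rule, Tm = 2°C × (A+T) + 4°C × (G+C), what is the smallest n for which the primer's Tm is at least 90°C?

First 28 bases: CGGACTGCCGGGATGAGGTTTAGAGTAT → Tm = 86°C (< 90°C)
First 29 bases: CGGACTGCCGGGATGAGGTTTAGAGTATC → Tm = 90°C (≥ 90°C)
Since every base adds ≥2°C, Tm only increases with n, so the threshold is first crossed at n = 29.

n = 29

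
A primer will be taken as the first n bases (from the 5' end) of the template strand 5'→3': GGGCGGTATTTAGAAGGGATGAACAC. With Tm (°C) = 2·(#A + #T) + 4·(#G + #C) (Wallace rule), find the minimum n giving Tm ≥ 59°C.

n = 20

First 19 bases: GGGCGGTATTTAGAAGGGA → Tm = 58°C (< 59°C)
First 20 bases: GGGCGGTATTTAGAAGGGAT → Tm = 60°C (≥ 59°C)
Since every base adds ≥2°C, Tm only increases with n, so the threshold is first crossed at n = 20.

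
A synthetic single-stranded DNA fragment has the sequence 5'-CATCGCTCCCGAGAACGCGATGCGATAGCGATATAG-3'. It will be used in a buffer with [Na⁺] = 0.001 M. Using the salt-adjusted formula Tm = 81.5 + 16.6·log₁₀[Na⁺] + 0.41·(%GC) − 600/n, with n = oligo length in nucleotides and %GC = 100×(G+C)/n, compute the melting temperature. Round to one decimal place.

Length n = 36. Counting bases: C=10, T=6, A=10, G=10
G+C = 20, so %GC = 20/36 × 100 = 55.556%
Salt term: 16.6 × (-3) = -49.8
GC term: 0.41 × 55.556 = 22.778; length term: −600/36 = −16.667
Tm = 81.5 + (-49.8) + 22.778 − 16.667 = 37.811 → 37.8°C

37.8°C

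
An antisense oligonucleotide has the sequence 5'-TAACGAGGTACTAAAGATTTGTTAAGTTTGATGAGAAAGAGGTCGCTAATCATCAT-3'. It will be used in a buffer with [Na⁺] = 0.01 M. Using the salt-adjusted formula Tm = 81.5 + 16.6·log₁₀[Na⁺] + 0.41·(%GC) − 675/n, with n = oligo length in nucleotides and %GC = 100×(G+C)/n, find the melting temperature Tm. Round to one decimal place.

50.2°C

Length n = 56. C=6, G=13, T=17, A=20
G+C = 19, so %GC = 19/56 × 100 = 33.929%
Salt term: 16.6 × (-2) = -33.2
GC term: 0.41 × 33.929 = 13.911; length term: −675/56 = −12.054
Tm = 81.5 + (-33.2) + 13.911 − 12.054 = 50.157 → 50.2°C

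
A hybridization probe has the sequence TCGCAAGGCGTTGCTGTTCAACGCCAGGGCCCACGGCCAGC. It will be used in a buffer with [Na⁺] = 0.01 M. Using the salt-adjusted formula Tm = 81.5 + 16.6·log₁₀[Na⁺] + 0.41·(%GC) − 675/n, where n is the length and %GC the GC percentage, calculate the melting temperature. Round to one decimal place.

Length n = 41. Counting bases: T=6, A=7, G=13, C=15
G+C = 28, so %GC = 28/41 × 100 = 68.293%
Salt term: 16.6 × (-2) = -33.2
GC term: 0.41 × 68.293 = 28; length term: −675/41 = −16.463
Tm = 81.5 + (-33.2) + 28 − 16.463 = 59.837 → 59.8°C

59.8°C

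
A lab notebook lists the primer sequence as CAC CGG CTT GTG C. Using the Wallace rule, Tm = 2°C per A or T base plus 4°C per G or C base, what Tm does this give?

44°C

T=3, A=1, G=4, C=5
AT pairs contribute 4, GC pairs contribute 9.
Tm = 2(4) + 4(9) = 8 + 36 = 44°C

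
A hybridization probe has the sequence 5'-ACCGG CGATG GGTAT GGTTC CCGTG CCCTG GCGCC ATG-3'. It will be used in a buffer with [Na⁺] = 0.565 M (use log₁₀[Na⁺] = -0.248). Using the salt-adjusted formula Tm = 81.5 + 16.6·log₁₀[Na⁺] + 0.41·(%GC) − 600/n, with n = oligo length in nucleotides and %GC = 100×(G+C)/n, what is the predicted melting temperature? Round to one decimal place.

89.6°C

Length n = 38. Scanning the sequence gives T=8, G=14, C=12, A=4.
G+C = 26, so %GC = 26/38 × 100 = 68.421%
Salt term: 16.6 × (-0.248) = -4.117
GC term: 0.41 × 68.421 = 28.053; length term: −600/38 = −15.789
Tm = 81.5 + (-4.117) + 28.053 − 15.789 = 89.647 → 89.6°C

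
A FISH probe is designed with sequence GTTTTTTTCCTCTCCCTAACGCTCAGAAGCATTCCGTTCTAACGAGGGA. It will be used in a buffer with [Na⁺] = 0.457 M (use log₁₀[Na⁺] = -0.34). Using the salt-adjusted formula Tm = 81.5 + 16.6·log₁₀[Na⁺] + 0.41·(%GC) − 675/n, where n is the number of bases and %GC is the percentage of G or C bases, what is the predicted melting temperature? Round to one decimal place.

Length n = 49. Counting bases: G=9, T=16, C=14, A=10
G+C = 23, so %GC = 23/49 × 100 = 46.939%
Salt term: 16.6 × (-0.34) = -5.644
GC term: 0.41 × 46.939 = 19.245; length term: −675/49 = −13.776
Tm = 81.5 + (-5.644) + 19.245 − 13.776 = 81.325 → 81.3°C

81.3°C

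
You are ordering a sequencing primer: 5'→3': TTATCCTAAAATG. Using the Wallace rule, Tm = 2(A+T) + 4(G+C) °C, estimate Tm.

32°C

Base counts: A=5, G=1, T=5, C=2
AT pairs contribute 10, GC pairs contribute 3.
Tm = 4·3 + 2·10 = 12 + 20 = 32°C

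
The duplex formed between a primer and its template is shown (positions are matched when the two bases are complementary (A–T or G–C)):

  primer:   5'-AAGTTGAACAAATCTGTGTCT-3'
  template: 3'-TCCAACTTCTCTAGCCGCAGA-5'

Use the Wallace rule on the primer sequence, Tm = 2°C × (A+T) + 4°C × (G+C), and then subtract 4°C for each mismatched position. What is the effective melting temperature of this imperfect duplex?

Primer base counts: A=7, T=7, G=4, C=3 → A+T=14, G+C=7
Perfect-match Tm = 2(14) + 4(7) = 28 + 28 = 56°C
Mismatches (positions where the bases are not complementary): 5 (at positions 2, 9, 11, 15, 17)
Effective Tm = 56 − 5×4 = 56 − 20 = 36°C

36°C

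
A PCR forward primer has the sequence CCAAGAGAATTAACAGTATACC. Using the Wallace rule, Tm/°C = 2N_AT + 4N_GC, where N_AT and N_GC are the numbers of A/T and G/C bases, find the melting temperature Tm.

Base counts: T=4, A=10, C=5, G=3
AT pairs contribute 14, GC pairs contribute 8.
Tm = 2×14 + 4×8 = 60°C

60°C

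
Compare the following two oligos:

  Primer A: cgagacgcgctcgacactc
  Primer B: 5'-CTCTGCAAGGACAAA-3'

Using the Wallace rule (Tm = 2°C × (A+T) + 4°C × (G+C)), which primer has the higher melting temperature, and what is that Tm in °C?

Primer A, 64°C

Primer A: A+T=6, G+C=13 → Tm = 2(6)+4(13) = 64°C
Primer B: A+T=8, G+C=7 → Tm = 2(8)+4(7) = 44°C
64°C vs 44°C → primer A is higher.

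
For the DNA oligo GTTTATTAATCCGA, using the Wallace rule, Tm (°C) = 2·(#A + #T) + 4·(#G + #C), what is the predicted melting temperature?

C=2, T=6, A=4, G=2
AT pairs contribute 10, GC pairs contribute 4.
Tm = 4·4 + 2·10 = 16 + 20 = 36°C

36°C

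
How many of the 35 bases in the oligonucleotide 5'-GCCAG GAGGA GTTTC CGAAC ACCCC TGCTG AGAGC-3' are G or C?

Base counts: A=8, C=11, G=11, T=5
Total G or C: 11 + 11 = 22

22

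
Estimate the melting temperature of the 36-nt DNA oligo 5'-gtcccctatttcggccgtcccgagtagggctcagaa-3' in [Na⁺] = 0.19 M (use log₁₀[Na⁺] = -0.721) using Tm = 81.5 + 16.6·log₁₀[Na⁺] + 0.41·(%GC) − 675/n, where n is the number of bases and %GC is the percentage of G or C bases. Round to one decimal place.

75.8°C

Length n = 36. A=6, G=10, C=12, T=8
G+C = 22, so %GC = 22/36 × 100 = 61.111%
Salt term: 16.6 × (-0.721) = -11.969
GC term: 0.41 × 61.111 = 25.056; length term: −675/36 = −18.75
Tm = 81.5 + (-11.969) + 25.056 − 18.75 = 75.837 → 75.8°C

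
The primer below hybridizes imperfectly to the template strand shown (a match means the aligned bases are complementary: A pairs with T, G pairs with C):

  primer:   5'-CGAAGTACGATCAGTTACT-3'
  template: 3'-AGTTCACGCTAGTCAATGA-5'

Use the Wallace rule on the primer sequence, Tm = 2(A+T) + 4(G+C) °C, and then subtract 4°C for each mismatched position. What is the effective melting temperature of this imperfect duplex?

Primer base counts: A=6, T=5, G=4, C=4 → A+T=11, G+C=8
Perfect-match Tm = 2(11) + 4(8) = 22 + 32 = 54°C
Mismatches (positions where the bases are not complementary): 3 (at positions 1, 2, 7)
Effective Tm = 54 − 3×4 = 54 − 12 = 42°C

42°C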